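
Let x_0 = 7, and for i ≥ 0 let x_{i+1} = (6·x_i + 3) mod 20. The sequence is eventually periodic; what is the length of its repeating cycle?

5

x_0 = 7, x_1 = 5, x_2 = 13, x_3 = 1, x_4 = 9, x_5 = 17, x_6 = 5.
Since x_6 = x_1 = 5, the sequence is eventually periodic: after a pre-period of length 1 it cycles with period 5.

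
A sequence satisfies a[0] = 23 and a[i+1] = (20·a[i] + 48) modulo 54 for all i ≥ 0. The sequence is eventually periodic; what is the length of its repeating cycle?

Listing terms: a[0] = 23, a[1] = 22, a[2] = 2, a[3] = 34, a[4] = 26, a[5] = 28, a[6] = 14, a[7] = 4, a[8] = 20, a[9] = 16, a[10] = 44, a[11] = 10, a[12] = 32, a[13] = 40, a[14] = 38, a[15] = 52, a[16] = 8, a[17] = 46, a[18] = 50, a[19] = 22.
Since a[19] = a[1] = 22, the sequence is eventually periodic: after a pre-period of length 1 it cycles with period 18.

18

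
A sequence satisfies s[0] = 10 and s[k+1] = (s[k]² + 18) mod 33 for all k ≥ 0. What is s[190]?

19

Listing terms: s[0] = 10, s[1] = 19, s[2] = 16, s[3] = 10.
Since s[3] = s[0] = 10, the sequence is periodic with period 3.
So s[190] = s[0 + ((190-0) mod 3)] = s[1] = 19.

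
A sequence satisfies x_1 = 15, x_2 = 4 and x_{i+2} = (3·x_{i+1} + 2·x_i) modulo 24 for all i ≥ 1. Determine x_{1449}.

6

x_1 = 15,  x_2 = 4,  x_3 = 18,  x_4 = 14,  x_5 = 6,  x_6 = 22,  x_7 = 6,  x_8 = 14,  x_9 = 6.
Since (x_8, x_9) = (x_4, x_5) = (14, 6) (two consecutive terms determine the rest), the sequence is eventually periodic: after a pre-period of length 3 it cycles with period 4.
For i ≥ 4, x_i depends only on (i - 4) mod 4. (1449 - 4) mod 4 = 1, so x_{1449} = x_5 = 6.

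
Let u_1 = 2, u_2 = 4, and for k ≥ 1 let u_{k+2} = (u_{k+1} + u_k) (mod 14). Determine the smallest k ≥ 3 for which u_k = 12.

6

u_1 = 2,  u_2 = 4,  u_3 = 6,  u_4 = 10,  u_5 = 2,  u_6 = 12,  u_7 = 0,  u_8 = 12,  u_9 = 12,  u_{10} = 10,  u_{11} = 8,  u_{12} = 4,  u_{13} = 12,  u_{14} = 2,  u_{15} = 0,  u_{16} = 2,  u_{17} = 2,  u_{18} = 4.
The sequence repeats with period 16.
The value 12 first appears (with k ≥ 3) at u_6.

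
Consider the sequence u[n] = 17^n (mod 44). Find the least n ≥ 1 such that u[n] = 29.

3

u[0] = 1; u[1] = 17; u[2] = 25; u[3] = 29; u[4] = 9; u[5] = 21; u[6] = 5; u[7] = 41; u[8] = 37; u[9] = 13; u[10] = 1.
The sequence repeats with period 10.
The value 29 first appears (with n ≥ 1) at u[3].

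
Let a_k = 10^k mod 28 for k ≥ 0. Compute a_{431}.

12

We have a_0 = 1, a_1 = 10, a_2 = 16, a_3 = 20, a_4 = 4, a_5 = 12, a_6 = 8, a_7 = 24, a_8 = 16.
Since a_8 = a_2 = 16, the sequence is eventually periodic: after a pre-period of length 2 it cycles with period 6.
For k ≥ 2, a_k depends only on (k - 2) mod 6. (431 - 2) mod 6 = 3, so a_{431} = a_5 = 12.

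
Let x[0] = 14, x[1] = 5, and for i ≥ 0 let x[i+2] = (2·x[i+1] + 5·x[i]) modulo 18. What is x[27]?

5

Listing terms: x[0] = 14,  x[1] = 5,  x[2] = 8,  x[3] = 5,  x[4] = 14,  x[5] = 17,  x[6] = 14,  x[7] = 5.
Since (x[6], x[7]) = (x[0], x[1]) = (14, 5) (two consecutive terms determine the rest), the sequence is periodic with period 6.
(27 - 0) mod 6 = 3, so x[27] = x[3] = 5.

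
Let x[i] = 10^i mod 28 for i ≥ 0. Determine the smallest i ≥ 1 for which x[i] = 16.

2

Computing terms: x[0] = 1, x[1] = 10, x[2] = 16, x[3] = 20, x[4] = 4, x[5] = 12, x[6] = 8, x[7] = 24, x[8] = 16.
Since x[8] = x[2] = 16, the sequence is eventually periodic: after a pre-period of length 2 it cycles with period 6.
The value 16 first appears (with i ≥ 1) at x[2].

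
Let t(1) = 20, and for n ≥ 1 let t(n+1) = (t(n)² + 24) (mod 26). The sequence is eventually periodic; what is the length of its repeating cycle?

Computing terms: t(1) = 20; t(2) = 8; t(3) = 10; t(4) = 20.
The sequence repeats with period 3.

3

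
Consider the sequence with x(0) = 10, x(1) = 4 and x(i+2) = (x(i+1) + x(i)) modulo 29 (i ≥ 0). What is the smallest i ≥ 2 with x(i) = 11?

8

Listing terms: x(0) = 10, x(1) = 4, x(2) = 14, x(3) = 18, x(4) = 3, x(5) = 21, x(6) = 24, x(7) = 16, x(8) = 11, x(9) = 27, x(10) = 9, x(11) = 7, x(12) = 16, x(13) = 23, x(14) = 10, x(15) = 4.
The sequence repeats with period 14.
The value 11 first appears (with i ≥ 2) at x(8).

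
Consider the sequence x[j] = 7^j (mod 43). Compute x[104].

Listing terms: x[0] = 1,  x[1] = 7,  x[2] = 6,  x[3] = 42,  x[4] = 36,  x[5] = 37,  x[6] = 1.
The sequence repeats with period 6.
(104 - 0) mod 6 = 2, so x[104] = x[2] = 6.

6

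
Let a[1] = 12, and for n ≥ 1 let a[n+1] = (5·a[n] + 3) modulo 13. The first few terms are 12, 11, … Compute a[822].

We have a[1] = 12, a[2] = 11, a[3] = 6, a[4] = 7, a[5] = 12.
The sequence repeats with period 4.
(822 - 1) mod 4 = 1, so a[822] = a[2] = 11.

11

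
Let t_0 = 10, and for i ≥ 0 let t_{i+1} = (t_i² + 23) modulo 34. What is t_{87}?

5

Listing terms: t_0 = 10, t_1 = 21, t_2 = 22, t_3 = 31, t_4 = 32, t_5 = 27, t_6 = 4, t_7 = 5, t_8 = 14, t_9 = 15, t_{10} = 10.
The sequence repeats with period 10.
So t_{87} = t_{0 + ((87-0) mod 10)} = t_7 = 5.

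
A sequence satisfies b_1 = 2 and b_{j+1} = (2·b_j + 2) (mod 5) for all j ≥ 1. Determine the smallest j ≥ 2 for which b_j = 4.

3

We have b_1 = 2; b_2 = 1; b_3 = 4; b_4 = 0; b_5 = 2.
Since b_5 = b_1 = 2, the sequence is periodic with period 4.
The value 4 first appears (with j ≥ 2) at b_3.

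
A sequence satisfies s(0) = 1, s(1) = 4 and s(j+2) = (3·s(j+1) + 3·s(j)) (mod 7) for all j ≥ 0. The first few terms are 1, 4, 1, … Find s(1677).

s(0) = 1,  s(1) = 4,  s(2) = 1,  s(3) = 1,  s(4) = 6,  s(5) = 0,  s(6) = 4,  s(7) = 5,  s(8) = 6,  s(9) = 5,  s(10) = 5,  s(11) = 2,  s(12) = 0,  s(13) = 6,  s(14) = 4,  s(15) = 2,  s(16) = 4,  s(17) = 4,  s(18) = 3,  s(19) = 0,  s(20) = 2,  s(21) = 6,  s(22) = 3,  s(23) = 6,  s(24) = 6,  s(25) = 1,  s(26) = 0,  s(27) = 3,  s(28) = 2,  s(29) = 1,  s(30) = 2,  s(31) = 2,  s(32) = 5,  s(33) = 0,  s(34) = 1,  s(35) = 3,  s(36) = 5,  s(37) = 3,  s(38) = 3,  s(39) = 4,  s(40) = 0,  s(41) = 5,  s(42) = 1,  s(43) = 4.
Since (s(42), s(43)) = (s(0), s(1)) = (1, 4) (two consecutive terms determine the rest), the sequence is periodic with period 42.
So s(1677) = s(0 + ((1677-0) mod 42)) = s(39) = 4.

4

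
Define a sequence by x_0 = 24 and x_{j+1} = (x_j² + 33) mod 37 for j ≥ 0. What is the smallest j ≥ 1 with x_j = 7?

We have x_0 = 24,  x_1 = 17,  x_2 = 26,  x_3 = 6,  x_4 = 32,  x_5 = 21,  x_6 = 30,  x_7 = 8,  x_8 = 23,  x_9 = 7,  x_{10} = 8.
Since x_{10} = x_7 = 8, the sequence is eventually periodic: after a pre-period of length 7 it cycles with period 3.
The value 7 first appears (with j ≥ 1) at x_9.

9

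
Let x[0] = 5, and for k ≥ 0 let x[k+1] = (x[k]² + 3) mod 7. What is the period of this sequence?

3

Computing terms: x[0] = 5, x[1] = 0, x[2] = 3, x[3] = 5.
Since x[3] = x[0] = 5, the sequence is periodic with period 3.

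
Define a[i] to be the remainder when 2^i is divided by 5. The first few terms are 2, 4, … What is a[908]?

1

We have a[1] = 2; a[2] = 4; a[3] = 3; a[4] = 1; a[5] = 2.
The sequence repeats with period 4.
So a[908] = a[1 + ((908-1) mod 4)] = a[4] = 1.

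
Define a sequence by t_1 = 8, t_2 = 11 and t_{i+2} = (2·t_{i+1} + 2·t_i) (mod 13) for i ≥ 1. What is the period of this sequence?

12

Computing terms: t_1 = 8, t_2 = 11, t_3 = 12, t_4 = 7, t_5 = 12, t_6 = 12, t_7 = 9, t_8 = 3, t_9 = 11, t_{10} = 2, t_{11} = 0, t_{12} = 4, t_{13} = 8, t_{14} = 11.
The sequence repeats with period 12.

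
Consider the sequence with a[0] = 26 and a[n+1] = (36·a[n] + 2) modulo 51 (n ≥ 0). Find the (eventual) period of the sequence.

8

We have a[0] = 26,  a[1] = 20,  a[2] = 8,  a[3] = 35,  a[4] = 38,  a[5] = 44,  a[6] = 5,  a[7] = 29,  a[8] = 26.
The sequence repeats with period 8.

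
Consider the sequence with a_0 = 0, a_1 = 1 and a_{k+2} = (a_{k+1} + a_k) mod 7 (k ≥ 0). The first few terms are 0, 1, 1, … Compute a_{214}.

a_0 = 0, a_1 = 1, a_2 = 1, a_3 = 2, a_4 = 3, a_5 = 5, a_6 = 1, a_7 = 6, a_8 = 0, a_9 = 6, a_{10} = 6, a_{11} = 5, a_{12} = 4, a_{13} = 2, a_{14} = 6, a_{15} = 1, a_{16} = 0, a_{17} = 1.
The sequence repeats with period 16.
So a_{214} = a_{0 + ((214-0) mod 16)} = a_6 = 1.

1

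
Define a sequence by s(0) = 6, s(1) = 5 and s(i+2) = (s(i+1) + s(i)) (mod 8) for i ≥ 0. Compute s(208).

Listing terms: s(0) = 6; s(1) = 5; s(2) = 3; s(3) = 0; s(4) = 3; s(5) = 3; s(6) = 6; s(7) = 1; s(8) = 7; s(9) = 0; s(10) = 7; s(11) = 7; s(12) = 6; s(13) = 5.
Since (s(12), s(13)) = (s(0), s(1)) = (6, 5) (two consecutive terms determine the rest), the sequence is periodic with period 12.
(208 - 0) mod 12 = 4, so s(208) = s(4) = 3.

3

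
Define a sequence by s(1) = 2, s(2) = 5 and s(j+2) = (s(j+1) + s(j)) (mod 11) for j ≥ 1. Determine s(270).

3

We have s(1) = 2; s(2) = 5; s(3) = 7; s(4) = 1; s(5) = 8; s(6) = 9; s(7) = 6; s(8) = 4; s(9) = 10; s(10) = 3; s(11) = 2; s(12) = 5.
The sequence repeats with period 10.
(270 - 1) mod 10 = 9, so s(270) = s(10) = 3.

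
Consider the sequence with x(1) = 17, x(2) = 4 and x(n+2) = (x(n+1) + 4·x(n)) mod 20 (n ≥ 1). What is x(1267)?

12

Listing terms: x(1) = 17, x(2) = 4, x(3) = 12, x(4) = 8, x(5) = 16, x(6) = 8, x(7) = 12, x(8) = 4, x(9) = 12.
Since (x(8), x(9)) = (x(2), x(3)) = (4, 12) (two consecutive terms determine the rest), the sequence is eventually periodic: after a pre-period of length 1 it cycles with period 6.
For n ≥ 2, x(n) depends only on (n - 2) mod 6. (1267 - 2) mod 6 = 5, so x(1267) = x(7) = 12.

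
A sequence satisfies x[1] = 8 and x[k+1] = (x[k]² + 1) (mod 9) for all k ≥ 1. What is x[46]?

We have x[1] = 8,  x[2] = 2,  x[3] = 5,  x[4] = 8.
Since x[4] = x[1] = 8, the sequence is periodic with period 3.
(46 - 1) mod 3 = 0, so x[46] = x[1] = 8.

8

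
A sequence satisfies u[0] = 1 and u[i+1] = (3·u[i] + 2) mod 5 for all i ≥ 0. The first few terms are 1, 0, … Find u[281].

u[0] = 1, u[1] = 0, u[2] = 2, u[3] = 3, u[4] = 1.
The sequence repeats with period 4.
So u[281] = u[0 + ((281-0) mod 4)] = u[1] = 0.

0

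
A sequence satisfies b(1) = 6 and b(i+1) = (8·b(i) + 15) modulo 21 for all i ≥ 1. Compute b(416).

15

b(1) = 6, b(2) = 0, b(3) = 15, b(4) = 9, b(5) = 3, b(6) = 18, b(7) = 12, b(8) = 6.
The sequence repeats with period 7.
So b(416) = b(1 + ((416-1) mod 7)) = b(3) = 15.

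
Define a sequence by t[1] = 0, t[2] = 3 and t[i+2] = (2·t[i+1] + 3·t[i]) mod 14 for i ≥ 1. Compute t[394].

7

t[1] = 0; t[2] = 3; t[3] = 6; t[4] = 7; t[5] = 4; t[6] = 1; t[7] = 0; t[8] = 3.
Since (t[7], t[8]) = (t[1], t[2]) = (0, 3) (two consecutive terms determine the rest), the sequence is periodic with period 6.
(394 - 1) mod 6 = 3, so t[394] = t[4] = 7.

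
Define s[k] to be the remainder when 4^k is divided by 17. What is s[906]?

Listing terms: s[1] = 4,  s[2] = 16,  s[3] = 13,  s[4] = 1,  s[5] = 4.
The sequence repeats with period 4.
So s[906] = s[1 + ((906-1) mod 4)] = s[2] = 16.

16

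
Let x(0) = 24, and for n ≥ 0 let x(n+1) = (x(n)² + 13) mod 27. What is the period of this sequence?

We have x(0) = 24, x(1) = 22, x(2) = 11, x(3) = 26, x(4) = 14, x(5) = 20, x(6) = 8, x(7) = 23, x(8) = 2, x(9) = 17, x(10) = 5, x(11) = 11.
Since x(11) = x(2) = 11, the sequence is eventually periodic: after a pre-period of length 2 it cycles with period 9.

9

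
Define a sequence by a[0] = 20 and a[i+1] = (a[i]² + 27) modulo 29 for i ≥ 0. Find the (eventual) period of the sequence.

Computing terms: a[0] = 20; a[1] = 21; a[2] = 4; a[3] = 14; a[4] = 20.
Since a[4] = a[0] = 20, the sequence is periodic with period 4.

4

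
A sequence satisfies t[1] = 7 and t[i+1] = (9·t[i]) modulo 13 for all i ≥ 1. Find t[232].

7

We have t[1] = 7, t[2] = 11, t[3] = 8, t[4] = 7.
The sequence repeats with period 3.
(232 - 1) mod 3 = 0, so t[232] = t[1] = 7.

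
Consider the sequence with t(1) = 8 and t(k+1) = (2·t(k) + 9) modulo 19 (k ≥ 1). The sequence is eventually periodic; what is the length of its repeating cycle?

We have t(1) = 8, t(2) = 6, t(3) = 2, t(4) = 13, t(5) = 16, t(6) = 3, t(7) = 15, t(8) = 1, t(9) = 11, t(10) = 12, t(11) = 14, t(12) = 18, t(13) = 7, t(14) = 4, t(15) = 17, t(16) = 5, t(17) = 0, t(18) = 9, t(19) = 8.
The sequence repeats with period 18.

18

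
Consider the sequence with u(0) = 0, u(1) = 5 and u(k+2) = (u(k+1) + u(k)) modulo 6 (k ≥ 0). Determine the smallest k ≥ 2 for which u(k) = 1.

u(0) = 0,  u(1) = 5,  u(2) = 5,  u(3) = 4,  u(4) = 3,  u(5) = 1,  u(6) = 4,  u(7) = 5,  u(8) = 3,  u(9) = 2,  u(10) = 5,  u(11) = 1,  u(12) = 0,  u(13) = 1,  u(14) = 1,  u(15) = 2,  u(16) = 3,  u(17) = 5,  u(18) = 2,  u(19) = 1,  u(20) = 3,  u(21) = 4,  u(22) = 1,  u(23) = 5,  u(24) = 0,  u(25) = 5.
Since (u(24), u(25)) = (u(0), u(1)) = (0, 5) (two consecutive terms determine the rest), the sequence is periodic with period 24.
The value 1 first appears (with k ≥ 2) at u(5).

5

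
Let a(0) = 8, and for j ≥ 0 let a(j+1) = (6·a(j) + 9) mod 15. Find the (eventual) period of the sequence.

5

We have a(0) = 8; a(1) = 12; a(2) = 6; a(3) = 0; a(4) = 9; a(5) = 3; a(6) = 12.
Since a(6) = a(1) = 12, the sequence is eventually periodic: after a pre-period of length 1 it cycles with period 5.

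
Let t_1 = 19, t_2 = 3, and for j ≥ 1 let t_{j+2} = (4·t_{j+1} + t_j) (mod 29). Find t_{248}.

2

Computing terms: t_1 = 19,  t_2 = 3,  t_3 = 2,  t_4 = 11,  t_5 = 17,  t_6 = 21,  t_7 = 14,  t_8 = 19,  t_9 = 3.
Since (t_8, t_9) = (t_1, t_2) = (19, 3) (two consecutive terms determine the rest), the sequence is periodic with period 7.
(248 - 1) mod 7 = 2, so t_{248} = t_3 = 2.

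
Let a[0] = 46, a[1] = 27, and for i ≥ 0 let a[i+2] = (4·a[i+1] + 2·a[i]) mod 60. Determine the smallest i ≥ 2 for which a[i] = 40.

6

Listing terms: a[0] = 46; a[1] = 27; a[2] = 20; a[3] = 14; a[4] = 36; a[5] = 52; a[6] = 40; a[7] = 24; a[8] = 56; a[9] = 32; a[10] = 0; a[11] = 4; a[12] = 16; a[13] = 12; a[14] = 20; a[15] = 44; a[16] = 36; a[17] = 52.
Since (a[16], a[17]) = (a[4], a[5]) = (36, 52) (two consecutive terms determine the rest), the sequence is eventually periodic: after a pre-period of length 4 it cycles with period 12.
The value 40 first appears (with i ≥ 2) at a[6].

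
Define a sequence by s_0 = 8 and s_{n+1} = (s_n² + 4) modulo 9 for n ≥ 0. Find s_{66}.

s_0 = 8; s_1 = 5; s_2 = 2; s_3 = 8.
The sequence repeats with period 3.
So s_{66} = s_{0 + ((66-0) mod 3)} = s_0 = 8.

8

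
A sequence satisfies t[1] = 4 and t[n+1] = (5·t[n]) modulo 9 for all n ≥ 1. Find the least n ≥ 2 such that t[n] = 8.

Computing terms: t[1] = 4; t[2] = 2; t[3] = 1; t[4] = 5; t[5] = 7; t[6] = 8; t[7] = 4.
The sequence repeats with period 6.
The value 8 first appears (with n ≥ 2) at t[6].

6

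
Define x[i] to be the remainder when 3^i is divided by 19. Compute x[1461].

x[1] = 3,  x[2] = 9,  x[3] = 8,  x[4] = 5,  x[5] = 15,  x[6] = 7,  x[7] = 2,  x[8] = 6,  x[9] = 18,  x[10] = 16,  x[11] = 10,  x[12] = 11,  x[13] = 14,  x[14] = 4,  x[15] = 12,  x[16] = 17,  x[17] = 13,  x[18] = 1,  x[19] = 3.
Since x[19] = x[1] = 3, the sequence is periodic with period 18.
So x[1461] = x[1 + ((1461-1) mod 18)] = x[3] = 8.

8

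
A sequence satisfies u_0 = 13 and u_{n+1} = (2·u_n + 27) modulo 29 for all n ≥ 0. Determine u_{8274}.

Listing terms: u_0 = 13,  u_1 = 24,  u_2 = 17,  u_3 = 3,  u_4 = 4,  u_5 = 6,  u_6 = 10,  u_7 = 18,  u_8 = 5,  u_9 = 8,  u_{10} = 14,  u_{11} = 26,  u_{12} = 21,  u_{13} = 11,  u_{14} = 20,  u_{15} = 9,  u_{16} = 16,  u_{17} = 1,  u_{18} = 0,  u_{19} = 27,  u_{20} = 23,  u_{21} = 15,  u_{22} = 28,  u_{23} = 25,  u_{24} = 19,  u_{25} = 7,  u_{26} = 12,  u_{27} = 22,  u_{28} = 13.
Since u_{28} = u_0 = 13, the sequence is periodic with period 28.
(8274 - 0) mod 28 = 14, so u_{8274} = u_{14} = 20.

20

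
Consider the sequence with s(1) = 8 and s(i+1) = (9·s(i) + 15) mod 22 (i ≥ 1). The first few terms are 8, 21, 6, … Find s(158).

Computing terms: s(1) = 8; s(2) = 21; s(3) = 6; s(4) = 3; s(5) = 20; s(6) = 19; s(7) = 10; s(8) = 17; s(9) = 14; s(10) = 9; s(11) = 8.
The sequence repeats with period 10.
(158 - 1) mod 10 = 7, so s(158) = s(8) = 17.

17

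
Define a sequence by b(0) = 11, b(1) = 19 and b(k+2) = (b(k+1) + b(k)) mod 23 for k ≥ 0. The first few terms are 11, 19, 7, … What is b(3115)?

Computing terms: b(0) = 11, b(1) = 19, b(2) = 7, b(3) = 3, b(4) = 10, b(5) = 13, b(6) = 0, b(7) = 13, b(8) = 13, b(9) = 3, b(10) = 16, b(11) = 19, b(12) = 12, b(13) = 8, b(14) = 20, b(15) = 5, b(16) = 2, b(17) = 7, b(18) = 9, b(19) = 16, b(20) = 2, b(21) = 18, b(22) = 20, b(23) = 15, b(24) = 12, b(25) = 4, b(26) = 16, b(27) = 20, b(28) = 13, b(29) = 10, b(30) = 0, b(31) = 10, b(32) = 10, b(33) = 20, b(34) = 7, b(35) = 4, b(36) = 11, b(37) = 15, b(38) = 3, b(39) = 18, b(40) = 21, b(41) = 16, b(42) = 14, b(43) = 7, b(44) = 21, b(45) = 5, b(46) = 3, b(47) = 8, b(48) = 11, b(49) = 19.
Since (b(48), b(49)) = (b(0), b(1)) = (11, 19) (two consecutive terms determine the rest), the sequence is periodic with period 48.
(3115 - 0) mod 48 = 43, so b(3115) = b(43) = 7.

7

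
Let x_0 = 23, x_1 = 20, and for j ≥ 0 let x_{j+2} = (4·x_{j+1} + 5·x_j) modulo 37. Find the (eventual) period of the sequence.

36

Computing terms: x_0 = 23, x_1 = 20, x_2 = 10, x_3 = 29, x_4 = 18, x_5 = 32, x_6 = 33, x_7 = 33, x_8 = 1, x_9 = 21, x_{10} = 15, x_{11} = 17, x_{12} = 32, x_{13} = 28, x_{14} = 13, x_{15} = 7, x_{16} = 19, x_{17} = 0, x_{18} = 21, x_{19} = 10, x_{20} = 34, x_{21} = 1, x_{22} = 26, x_{23} = 35, x_{24} = 11, x_{25} = 34, x_{26} = 6, x_{27} = 9, x_{28} = 29, x_{29} = 13, x_{30} = 12, x_{31} = 2, x_{32} = 31, x_{33} = 23, x_{34} = 25, x_{35} = 30, x_{36} = 23, x_{37} = 20.
Since (x_{36}, x_{37}) = (x_0, x_1) = (23, 20) (two consecutive terms determine the rest), the sequence is periodic with period 36.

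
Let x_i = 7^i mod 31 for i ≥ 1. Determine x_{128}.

Listing terms: x_1 = 7, x_2 = 18, x_3 = 2, x_4 = 14, x_5 = 5, x_6 = 4, x_7 = 28, x_8 = 10, x_9 = 8, x_{10} = 25, x_{11} = 20, x_{12} = 16, x_{13} = 19, x_{14} = 9, x_{15} = 1, x_{16} = 7.
The sequence repeats with period 15.
So x_{128} = x_{1 + ((128-1) mod 15)} = x_8 = 10.

10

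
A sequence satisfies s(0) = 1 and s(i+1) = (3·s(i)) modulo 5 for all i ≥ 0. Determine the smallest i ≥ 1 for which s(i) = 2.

3

Listing terms: s(0) = 1, s(1) = 3, s(2) = 4, s(3) = 2, s(4) = 1.
Since s(4) = s(0) = 1, the sequence is periodic with period 4.
The value 2 first appears (with i ≥ 1) at s(3).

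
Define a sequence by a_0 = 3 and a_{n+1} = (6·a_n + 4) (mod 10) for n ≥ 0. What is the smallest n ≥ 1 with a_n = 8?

We have a_0 = 3; a_1 = 2; a_2 = 6; a_3 = 0; a_4 = 4; a_5 = 8; a_6 = 2.
Since a_6 = a_1 = 2, the sequence is eventually periodic: after a pre-period of length 1 it cycles with period 5.
The value 8 first appears (with n ≥ 1) at a_5.

5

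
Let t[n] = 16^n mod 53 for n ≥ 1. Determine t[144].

Listing terms: t[1] = 16; t[2] = 44; t[3] = 15; t[4] = 28; t[5] = 24; t[6] = 13; t[7] = 49; t[8] = 42; t[9] = 36; t[10] = 46; t[11] = 47; t[12] = 10; t[13] = 1; t[14] = 16.
Since t[14] = t[1] = 16, the sequence is periodic with period 13.
(144 - 1) mod 13 = 0, so t[144] = t[1] = 16.

16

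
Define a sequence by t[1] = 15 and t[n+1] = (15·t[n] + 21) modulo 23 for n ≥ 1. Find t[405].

7

Listing terms: t[1] = 15,  t[2] = 16,  t[3] = 8,  t[4] = 3,  t[5] = 20,  t[6] = 22,  t[7] = 6,  t[8] = 19,  t[9] = 7,  t[10] = 11,  t[11] = 2,  t[12] = 5,  t[13] = 4,  t[14] = 12,  t[15] = 17,  t[16] = 0,  t[17] = 21,  t[18] = 14,  t[19] = 1,  t[20] = 13,  t[21] = 9,  t[22] = 18,  t[23] = 15.
Since t[23] = t[1] = 15, the sequence is periodic with period 22.
So t[405] = t[1 + ((405-1) mod 22)] = t[9] = 7.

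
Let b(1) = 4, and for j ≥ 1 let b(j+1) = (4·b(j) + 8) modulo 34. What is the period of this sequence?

4

b(1) = 4,  b(2) = 24,  b(3) = 2,  b(4) = 16,  b(5) = 4.
The sequence repeats with period 4.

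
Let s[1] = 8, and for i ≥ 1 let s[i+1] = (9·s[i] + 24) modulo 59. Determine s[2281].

Listing terms: s[1] = 8, s[2] = 37, s[3] = 3, s[4] = 51, s[5] = 11, s[6] = 5, s[7] = 10, s[8] = 55, s[9] = 47, s[10] = 34, s[11] = 35, s[12] = 44, s[13] = 7, s[14] = 28, s[15] = 40, s[16] = 30, s[17] = 58, s[18] = 15, s[19] = 41, s[20] = 39, s[21] = 21, s[22] = 36, s[23] = 53, s[24] = 29, s[25] = 49, s[26] = 52, s[27] = 20, s[28] = 27, s[29] = 31, s[30] = 8.
The sequence repeats with period 29.
So s[2281] = s[1 + ((2281-1) mod 29)] = s[19] = 41.

41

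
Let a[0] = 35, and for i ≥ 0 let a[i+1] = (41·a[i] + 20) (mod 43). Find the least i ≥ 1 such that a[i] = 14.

a[0] = 35,  a[1] = 36,  a[2] = 34,  a[3] = 38,  a[4] = 30,  a[5] = 3,  a[6] = 14,  a[7] = 35.
The sequence repeats with period 7.
The value 14 first appears (with i ≥ 1) at a[6].

6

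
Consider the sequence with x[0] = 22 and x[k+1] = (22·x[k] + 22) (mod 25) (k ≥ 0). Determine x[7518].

Computing terms: x[0] = 22,  x[1] = 6,  x[2] = 4,  x[3] = 10,  x[4] = 17,  x[5] = 21,  x[6] = 9,  x[7] = 20,  x[8] = 12,  x[9] = 11,  x[10] = 14,  x[11] = 5,  x[12] = 7,  x[13] = 1,  x[14] = 19,  x[15] = 15,  x[16] = 2,  x[17] = 16,  x[18] = 24,  x[19] = 0,  x[20] = 22.
The sequence repeats with period 20.
So x[7518] = x[0 + ((7518-0) mod 20)] = x[18] = 24.

24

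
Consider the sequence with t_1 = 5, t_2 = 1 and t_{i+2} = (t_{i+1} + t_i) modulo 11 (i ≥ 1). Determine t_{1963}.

We have t_1 = 5, t_2 = 1, t_3 = 6, t_4 = 7, t_5 = 2, t_6 = 9, t_7 = 0, t_8 = 9, t_9 = 9, t_{10} = 7, t_{11} = 5, t_{12} = 1.
The sequence repeats with period 10.
(1963 - 1) mod 10 = 2, so t_{1963} = t_3 = 6.

6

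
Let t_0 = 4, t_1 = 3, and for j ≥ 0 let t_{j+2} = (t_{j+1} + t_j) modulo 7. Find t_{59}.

t_0 = 4,  t_1 = 3,  t_2 = 0,  t_3 = 3,  t_4 = 3,  t_5 = 6,  t_6 = 2,  t_7 = 1,  t_8 = 3,  t_9 = 4,  t_{10} = 0,  t_{11} = 4,  t_{12} = 4,  t_{13} = 1,  t_{14} = 5,  t_{15} = 6,  t_{16} = 4,  t_{17} = 3.
Since (t_{16}, t_{17}) = (t_0, t_1) = (4, 3) (two consecutive terms determine the rest), the sequence is periodic with period 16.
So t_{59} = t_{0 + ((59-0) mod 16)} = t_{11} = 4.

4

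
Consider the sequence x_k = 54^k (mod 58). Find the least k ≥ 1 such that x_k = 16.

2

Listing terms: x_0 = 1,  x_1 = 54,  x_2 = 16,  x_3 = 52,  x_4 = 24,  x_5 = 20,  x_6 = 36,  x_7 = 30,  x_8 = 54.
Since x_8 = x_1 = 54, the sequence is eventually periodic: after a pre-period of length 1 it cycles with period 7.
The value 16 first appears (with k ≥ 1) at x_2.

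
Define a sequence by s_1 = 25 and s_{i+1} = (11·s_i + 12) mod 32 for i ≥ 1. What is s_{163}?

s_1 = 25; s_2 = 31; s_3 = 1; s_4 = 23; s_5 = 9; s_6 = 15; s_7 = 17; s_8 = 7; s_9 = 25.
Since s_9 = s_1 = 25, the sequence is periodic with period 8.
(163 - 1) mod 8 = 2, so s_{163} = s_3 = 1.

1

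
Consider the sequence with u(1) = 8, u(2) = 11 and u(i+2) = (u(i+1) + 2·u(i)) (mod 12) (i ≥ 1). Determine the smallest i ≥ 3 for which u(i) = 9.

6

u(1) = 8; u(2) = 11; u(3) = 3; u(4) = 1; u(5) = 7; u(6) = 9; u(7) = 11; u(8) = 5; u(9) = 3; u(10) = 1.
Since (u(9), u(10)) = (u(3), u(4)) = (3, 1) (two consecutive terms determine the rest), the sequence is eventually periodic: after a pre-period of length 2 it cycles with period 6.
The value 9 first appears (with i ≥ 3) at u(6).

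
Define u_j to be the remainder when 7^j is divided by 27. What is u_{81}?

1

Listing terms: u_1 = 7, u_2 = 22, u_3 = 19, u_4 = 25, u_5 = 13, u_6 = 10, u_7 = 16, u_8 = 4, u_9 = 1, u_{10} = 7.
The sequence repeats with period 9.
(81 - 1) mod 9 = 8, so u_{81} = u_9 = 1.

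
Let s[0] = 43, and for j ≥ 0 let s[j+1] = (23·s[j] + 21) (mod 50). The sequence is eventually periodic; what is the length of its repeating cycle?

20

Computing terms: s[0] = 43,  s[1] = 10,  s[2] = 1,  s[3] = 44,  s[4] = 33,  s[5] = 30,  s[6] = 11,  s[7] = 24,  s[8] = 23,  s[9] = 0,  s[10] = 21,  s[11] = 4,  s[12] = 13,  s[13] = 20,  s[14] = 31,  s[15] = 34,  s[16] = 3,  s[17] = 40,  s[18] = 41,  s[19] = 14,  s[20] = 43.
Since s[20] = s[0] = 43, the sequence is periodic with period 20.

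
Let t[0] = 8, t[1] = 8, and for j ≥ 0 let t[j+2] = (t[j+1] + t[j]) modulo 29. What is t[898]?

Computing terms: t[0] = 8; t[1] = 8; t[2] = 16; t[3] = 24; t[4] = 11; t[5] = 6; t[6] = 17; t[7] = 23; t[8] = 11; t[9] = 5; t[10] = 16; t[11] = 21; t[12] = 8; t[13] = 0; t[14] = 8; t[15] = 8.
Since (t[14], t[15]) = (t[0], t[1]) = (8, 8) (two consecutive terms determine the rest), the sequence is periodic with period 14.
(898 - 0) mod 14 = 2, so t[898] = t[2] = 16.

16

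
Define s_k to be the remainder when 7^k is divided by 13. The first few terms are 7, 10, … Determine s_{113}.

11

s_1 = 7, s_2 = 10, s_3 = 5, s_4 = 9, s_5 = 11, s_6 = 12, s_7 = 6, s_8 = 3, s_9 = 8, s_{10} = 4, s_{11} = 2, s_{12} = 1, s_{13} = 7.
The sequence repeats with period 12.
So s_{113} = s_{1 + ((113-1) mod 12)} = s_5 = 11.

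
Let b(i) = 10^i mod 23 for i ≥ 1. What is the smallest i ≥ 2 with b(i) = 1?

22

We have b(1) = 10,  b(2) = 8,  b(3) = 11,  b(4) = 18,  b(5) = 19,  b(6) = 6,  b(7) = 14,  b(8) = 2,  b(9) = 20,  b(10) = 16,  b(11) = 22,  b(12) = 13,  b(13) = 15,  b(14) = 12,  b(15) = 5,  b(16) = 4,  b(17) = 17,  b(18) = 9,  b(19) = 21,  b(20) = 3,  b(21) = 7,  b(22) = 1,  b(23) = 10.
The sequence repeats with period 22.
The value 1 first appears (with i ≥ 2) at b(22).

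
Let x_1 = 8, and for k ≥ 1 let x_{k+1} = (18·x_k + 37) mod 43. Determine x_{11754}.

0

Listing terms: x_1 = 8,  x_2 = 9,  x_3 = 27,  x_4 = 7,  x_5 = 34,  x_6 = 4,  x_7 = 23,  x_8 = 21,  x_9 = 28,  x_{10} = 25,  x_{11} = 14,  x_{12} = 31,  x_{13} = 36,  x_{14} = 40,  x_{15} = 26,  x_{16} = 32,  x_{17} = 11,  x_{18} = 20,  x_{19} = 10,  x_{20} = 2,  x_{21} = 30,  x_{22} = 18,  x_{23} = 17,  x_{24} = 42,  x_{25} = 19,  x_{26} = 35,  x_{27} = 22,  x_{28} = 3,  x_{29} = 5,  x_{30} = 41,  x_{31} = 1,  x_{32} = 12,  x_{33} = 38,  x_{34} = 33,  x_{35} = 29,  x_{36} = 0,  x_{37} = 37,  x_{38} = 15,  x_{39} = 6,  x_{40} = 16,  x_{41} = 24,  x_{42} = 39,  x_{43} = 8.
Since x_{43} = x_1 = 8, the sequence is periodic with period 42.
So x_{11754} = x_{1 + ((11754-1) mod 42)} = x_{36} = 0.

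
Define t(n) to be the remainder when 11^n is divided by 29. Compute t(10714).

Listing terms: t(0) = 1,  t(1) = 11,  t(2) = 5,  t(3) = 26,  t(4) = 25,  t(5) = 14,  t(6) = 9,  t(7) = 12,  t(8) = 16,  t(9) = 2,  t(10) = 22,  t(11) = 10,  t(12) = 23,  t(13) = 21,  t(14) = 28,  t(15) = 18,  t(16) = 24,  t(17) = 3,  t(18) = 4,  t(19) = 15,  t(20) = 20,  t(21) = 17,  t(22) = 13,  t(23) = 27,  t(24) = 7,  t(25) = 19,  t(26) = 6,  t(27) = 8,  t(28) = 1.
The sequence repeats with period 28.
So t(10714) = t(0 + ((10714-0) mod 28)) = t(18) = 4.

4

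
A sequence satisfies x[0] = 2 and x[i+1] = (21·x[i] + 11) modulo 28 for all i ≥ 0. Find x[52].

18

Computing terms: x[0] = 2,  x[1] = 25,  x[2] = 4,  x[3] = 11,  x[4] = 18,  x[5] = 25.
Since x[5] = x[1] = 25, the sequence is eventually periodic: after a pre-period of length 1 it cycles with period 4.
For i ≥ 1, x[i] depends only on (i - 1) mod 4. (52 - 1) mod 4 = 3, so x[52] = x[4] = 18.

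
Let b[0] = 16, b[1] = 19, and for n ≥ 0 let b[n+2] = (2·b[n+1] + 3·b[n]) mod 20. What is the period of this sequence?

4

Listing terms: b[0] = 16; b[1] = 19; b[2] = 6; b[3] = 9; b[4] = 16; b[5] = 19.
The sequence repeats with period 4.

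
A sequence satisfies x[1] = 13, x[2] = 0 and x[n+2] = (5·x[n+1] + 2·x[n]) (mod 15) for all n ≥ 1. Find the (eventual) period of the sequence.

Computing terms: x[1] = 13,  x[2] = 0,  x[3] = 11,  x[4] = 10,  x[5] = 12,  x[6] = 5,  x[7] = 4,  x[8] = 0,  x[9] = 8,  x[10] = 10,  x[11] = 6,  x[12] = 5,  x[13] = 7,  x[14] = 0,  x[15] = 14,  x[16] = 10,  x[17] = 3,  x[18] = 5,  x[19] = 1,  x[20] = 0,  x[21] = 2,  x[22] = 10,  x[23] = 9,  x[24] = 5,  x[25] = 13,  x[26] = 0.
Since (x[25], x[26]) = (x[1], x[2]) = (13, 0) (two consecutive terms determine the rest), the sequence is periodic with period 24.

24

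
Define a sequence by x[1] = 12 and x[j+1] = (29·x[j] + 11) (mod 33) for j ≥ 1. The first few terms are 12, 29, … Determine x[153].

27

x[1] = 12, x[2] = 29, x[3] = 27, x[4] = 2, x[5] = 3, x[6] = 32, x[7] = 15, x[8] = 17, x[9] = 9, x[10] = 8, x[11] = 12.
Since x[11] = x[1] = 12, the sequence is periodic with period 10.
So x[153] = x[1 + ((153-1) mod 10)] = x[3] = 27.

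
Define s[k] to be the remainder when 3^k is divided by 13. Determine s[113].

We have s[1] = 3, s[2] = 9, s[3] = 1, s[4] = 3.
Since s[4] = s[1] = 3, the sequence is periodic with period 3.
(113 - 1) mod 3 = 1, so s[113] = s[2] = 9.

9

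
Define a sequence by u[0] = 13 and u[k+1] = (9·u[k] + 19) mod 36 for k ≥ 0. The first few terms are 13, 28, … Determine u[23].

Listing terms: u[0] = 13, u[1] = 28, u[2] = 19, u[3] = 10, u[4] = 1, u[5] = 28.
Since u[5] = u[1] = 28, the sequence is eventually periodic: after a pre-period of length 1 it cycles with period 4.
For k ≥ 1, u[k] depends only on (k - 1) mod 4. (23 - 1) mod 4 = 2, so u[23] = u[3] = 10.

10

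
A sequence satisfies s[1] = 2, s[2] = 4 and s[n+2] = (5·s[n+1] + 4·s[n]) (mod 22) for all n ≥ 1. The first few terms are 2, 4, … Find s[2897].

18

s[1] = 2, s[2] = 4, s[3] = 6, s[4] = 2, s[5] = 12, s[6] = 2, s[7] = 14, s[8] = 12, s[9] = 6, s[10] = 12, s[11] = 18, s[12] = 6, s[13] = 14, s[14] = 6, s[15] = 20, s[16] = 14, s[17] = 18, s[18] = 14, s[19] = 10, s[20] = 18, s[21] = 20, s[22] = 18, s[23] = 16, s[24] = 20, s[25] = 10, s[26] = 20, s[27] = 8, s[28] = 10, s[29] = 16, s[30] = 10, s[31] = 4, s[32] = 16, s[33] = 8, s[34] = 16, s[35] = 2, s[36] = 8, s[37] = 4, s[38] = 8, s[39] = 12, s[40] = 4, s[41] = 2, s[42] = 4.
The sequence repeats with period 40.
(2897 - 1) mod 40 = 16, so s[2897] = s[17] = 18.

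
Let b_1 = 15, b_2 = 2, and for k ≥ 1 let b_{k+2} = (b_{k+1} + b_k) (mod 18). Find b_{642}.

Listing terms: b_1 = 15,  b_2 = 2,  b_3 = 17,  b_4 = 1,  b_5 = 0,  b_6 = 1,  b_7 = 1,  b_8 = 2,  b_9 = 3,  b_{10} = 5,  b_{11} = 8,  b_{12} = 13,  b_{13} = 3,  b_{14} = 16,  b_{15} = 1,  b_{16} = 17,  b_{17} = 0,  b_{18} = 17,  b_{19} = 17,  b_{20} = 16,  b_{21} = 15,  b_{22} = 13,  b_{23} = 10,  b_{24} = 5,  b_{25} = 15,  b_{26} = 2.
The sequence repeats with period 24.
(642 - 1) mod 24 = 17, so b_{642} = b_{18} = 17.

17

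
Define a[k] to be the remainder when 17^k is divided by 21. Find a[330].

1

a[1] = 17,  a[2] = 16,  a[3] = 20,  a[4] = 4,  a[5] = 5,  a[6] = 1,  a[7] = 17.
The sequence repeats with period 6.
(330 - 1) mod 6 = 5, so a[330] = a[6] = 1.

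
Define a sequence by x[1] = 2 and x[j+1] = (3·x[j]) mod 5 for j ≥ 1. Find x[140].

Computing terms: x[1] = 2; x[2] = 1; x[3] = 3; x[4] = 4; x[5] = 2.
Since x[5] = x[1] = 2, the sequence is periodic with period 4.
(140 - 1) mod 4 = 3, so x[140] = x[4] = 4.

4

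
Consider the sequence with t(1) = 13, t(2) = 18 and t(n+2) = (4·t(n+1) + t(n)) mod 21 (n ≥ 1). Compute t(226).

18

We have t(1) = 13,  t(2) = 18,  t(3) = 1,  t(4) = 1,  t(5) = 5,  t(6) = 0,  t(7) = 5,  t(8) = 20,  t(9) = 1,  t(10) = 3,  t(11) = 13,  t(12) = 13,  t(13) = 2,  t(14) = 0,  t(15) = 2,  t(16) = 8,  t(17) = 13,  t(18) = 18.
The sequence repeats with period 16.
(226 - 1) mod 16 = 1, so t(226) = t(2) = 18.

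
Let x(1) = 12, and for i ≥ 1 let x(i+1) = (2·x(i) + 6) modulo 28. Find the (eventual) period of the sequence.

We have x(1) = 12, x(2) = 2, x(3) = 10, x(4) = 26, x(5) = 2.
Since x(5) = x(2) = 2, the sequence is eventually periodic: after a pre-period of length 1 it cycles with period 3.

3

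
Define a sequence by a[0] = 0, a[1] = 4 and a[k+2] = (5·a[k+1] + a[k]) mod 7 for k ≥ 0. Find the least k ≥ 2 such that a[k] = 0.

We have a[0] = 0; a[1] = 4; a[2] = 6; a[3] = 6; a[4] = 1; a[5] = 4; a[6] = 0; a[7] = 4.
The sequence repeats with period 6.
The value 0 next appears (with k ≥ 2) at a[6].

6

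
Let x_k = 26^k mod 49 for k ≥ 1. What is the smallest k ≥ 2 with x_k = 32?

Computing terms: x_1 = 26,  x_2 = 39,  x_3 = 34,  x_4 = 2,  x_5 = 3,  x_6 = 29,  x_7 = 19,  x_8 = 4,  x_9 = 6,  x_{10} = 9,  x_{11} = 38,  x_{12} = 8,  x_{13} = 12,  x_{14} = 18,  x_{15} = 27,  x_{16} = 16,  x_{17} = 24,  x_{18} = 36,  x_{19} = 5,  x_{20} = 32,  x_{21} = 48,  x_{22} = 23,  x_{23} = 10,  x_{24} = 15,  x_{25} = 47,  x_{26} = 46,  x_{27} = 20,  x_{28} = 30,  x_{29} = 45,  x_{30} = 43,  x_{31} = 40,  x_{32} = 11,  x_{33} = 41,  x_{34} = 37,  x_{35} = 31,  x_{36} = 22,  x_{37} = 33,  x_{38} = 25,  x_{39} = 13,  x_{40} = 44,  x_{41} = 17,  x_{42} = 1,  x_{43} = 26.
The sequence repeats with period 42.
The value 32 first appears (with k ≥ 2) at x_{20}.

20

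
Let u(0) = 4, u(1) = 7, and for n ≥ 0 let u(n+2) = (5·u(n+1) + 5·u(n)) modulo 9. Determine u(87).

4

We have u(0) = 4, u(1) = 7, u(2) = 1, u(3) = 4, u(4) = 7.
Since (u(3), u(4)) = (u(0), u(1)) = (4, 7) (two consecutive terms determine the rest), the sequence is periodic with period 3.
So u(87) = u(0 + ((87-0) mod 3)) = u(0) = 4.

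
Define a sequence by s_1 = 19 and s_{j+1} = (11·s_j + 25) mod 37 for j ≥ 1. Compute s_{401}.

20

We have s_1 = 19,  s_2 = 12,  s_3 = 9,  s_4 = 13,  s_5 = 20,  s_6 = 23,  s_7 = 19.
The sequence repeats with period 6.
(401 - 1) mod 6 = 4, so s_{401} = s_5 = 20.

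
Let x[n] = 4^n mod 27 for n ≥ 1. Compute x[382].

13

x[1] = 4; x[2] = 16; x[3] = 10; x[4] = 13; x[5] = 25; x[6] = 19; x[7] = 22; x[8] = 7; x[9] = 1; x[10] = 4.
Since x[10] = x[1] = 4, the sequence is periodic with period 9.
So x[382] = x[1 + ((382-1) mod 9)] = x[4] = 13.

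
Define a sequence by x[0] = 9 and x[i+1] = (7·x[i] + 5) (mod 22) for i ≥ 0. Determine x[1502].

19

We have x[0] = 9, x[1] = 2, x[2] = 19, x[3] = 6, x[4] = 3, x[5] = 4, x[6] = 11, x[7] = 16, x[8] = 7, x[9] = 10, x[10] = 9.
Since x[10] = x[0] = 9, the sequence is periodic with period 10.
(1502 - 0) mod 10 = 2, so x[1502] = x[2] = 19.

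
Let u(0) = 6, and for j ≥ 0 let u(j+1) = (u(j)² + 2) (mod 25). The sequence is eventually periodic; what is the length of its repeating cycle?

We have u(0) = 6,  u(1) = 13,  u(2) = 21,  u(3) = 18,  u(4) = 1,  u(5) = 3,  u(6) = 11,  u(7) = 23,  u(8) = 6.
The sequence repeats with period 8.

8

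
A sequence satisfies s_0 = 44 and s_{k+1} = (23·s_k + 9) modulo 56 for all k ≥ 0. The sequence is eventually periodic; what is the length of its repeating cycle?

Computing terms: s_0 = 44; s_1 = 13; s_2 = 28; s_3 = 37; s_4 = 20; s_5 = 21; s_6 = 44.
Since s_6 = s_0 = 44, the sequence is periodic with period 6.

6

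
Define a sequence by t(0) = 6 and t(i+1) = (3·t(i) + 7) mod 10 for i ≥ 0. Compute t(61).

5

We have t(0) = 6; t(1) = 5; t(2) = 2; t(3) = 3; t(4) = 6.
Since t(4) = t(0) = 6, the sequence is periodic with period 4.
(61 - 0) mod 4 = 1, so t(61) = t(1) = 5.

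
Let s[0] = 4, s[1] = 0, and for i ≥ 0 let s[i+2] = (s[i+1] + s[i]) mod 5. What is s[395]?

s[0] = 4, s[1] = 0, s[2] = 4, s[3] = 4, s[4] = 3, s[5] = 2, s[6] = 0, s[7] = 2, s[8] = 2, s[9] = 4, s[10] = 1, s[11] = 0, s[12] = 1, s[13] = 1, s[14] = 2, s[15] = 3, s[16] = 0, s[17] = 3, s[18] = 3, s[19] = 1, s[20] = 4, s[21] = 0.
The sequence repeats with period 20.
(395 - 0) mod 20 = 15, so s[395] = s[15] = 3.

3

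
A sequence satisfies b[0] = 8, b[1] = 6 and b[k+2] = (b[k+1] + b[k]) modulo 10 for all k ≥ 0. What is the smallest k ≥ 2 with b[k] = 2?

7

Computing terms: b[0] = 8; b[1] = 6; b[2] = 4; b[3] = 0; b[4] = 4; b[5] = 4; b[6] = 8; b[7] = 2; b[8] = 0; b[9] = 2; b[10] = 2; b[11] = 4; b[12] = 6; b[13] = 0; b[14] = 6; b[15] = 6; b[16] = 2; b[17] = 8; b[18] = 0; b[19] = 8; b[20] = 8; b[21] = 6.
Since (b[20], b[21]) = (b[0], b[1]) = (8, 6) (two consecutive terms determine the rest), the sequence is periodic with period 20.
The value 2 first appears (with k ≥ 2) at b[7].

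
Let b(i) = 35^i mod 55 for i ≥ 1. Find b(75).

b(1) = 35, b(2) = 15, b(3) = 30, b(4) = 5, b(5) = 10, b(6) = 20, b(7) = 40, b(8) = 25, b(9) = 50, b(10) = 45, b(11) = 35.
The sequence repeats with period 10.
(75 - 1) mod 10 = 4, so b(75) = b(5) = 10.

10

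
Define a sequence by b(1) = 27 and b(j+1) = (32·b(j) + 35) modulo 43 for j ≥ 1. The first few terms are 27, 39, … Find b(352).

39

We have b(1) = 27, b(2) = 39, b(3) = 36, b(4) = 26, b(5) = 7, b(6) = 1, b(7) = 24, b(8) = 29, b(9) = 17, b(10) = 20, b(11) = 30, b(12) = 6, b(13) = 12, b(14) = 32, b(15) = 27.
Since b(15) = b(1) = 27, the sequence is periodic with period 14.
(352 - 1) mod 14 = 1, so b(352) = b(2) = 39.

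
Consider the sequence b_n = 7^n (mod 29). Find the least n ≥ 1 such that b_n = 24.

b_0 = 1, b_1 = 7, b_2 = 20, b_3 = 24, b_4 = 23, b_5 = 16, b_6 = 25, b_7 = 1.
Since b_7 = b_0 = 1, the sequence is periodic with period 7.
The value 24 first appears (with n ≥ 1) at b_3.

3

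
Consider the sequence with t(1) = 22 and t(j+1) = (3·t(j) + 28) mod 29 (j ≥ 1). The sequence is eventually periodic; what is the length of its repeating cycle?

Computing terms: t(1) = 22,  t(2) = 7,  t(3) = 20,  t(4) = 1,  t(5) = 2,  t(6) = 5,  t(7) = 14,  t(8) = 12,  t(9) = 6,  t(10) = 17,  t(11) = 21,  t(12) = 4,  t(13) = 11,  t(14) = 3,  t(15) = 8,  t(16) = 23,  t(17) = 10,  t(18) = 0,  t(19) = 28,  t(20) = 25,  t(21) = 16,  t(22) = 18,  t(23) = 24,  t(24) = 13,  t(25) = 9,  t(26) = 26,  t(27) = 19,  t(28) = 27,  t(29) = 22.
The sequence repeats with period 28.

28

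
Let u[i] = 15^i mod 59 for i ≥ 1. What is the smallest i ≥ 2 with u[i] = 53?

18

u[1] = 15; u[2] = 48; u[3] = 12; u[4] = 3; u[5] = 45; u[6] = 26; u[7] = 36; u[8] = 9; u[9] = 17; u[10] = 19; u[11] = 49; u[12] = 27; u[13] = 51; u[14] = 57; u[15] = 29; u[16] = 22; u[17] = 35; u[18] = 53; u[19] = 28; u[20] = 7; u[21] = 46; u[22] = 41; u[23] = 25; u[24] = 21; u[25] = 20; u[26] = 5; u[27] = 16; u[28] = 4; u[29] = 1; u[30] = 15.
The sequence repeats with period 29.
The value 53 first appears (with i ≥ 2) at u[18].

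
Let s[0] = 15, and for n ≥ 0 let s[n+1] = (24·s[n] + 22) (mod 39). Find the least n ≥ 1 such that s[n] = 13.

4

Listing terms: s[0] = 15,  s[1] = 31,  s[2] = 25,  s[3] = 37,  s[4] = 13,  s[5] = 22,  s[6] = 4,  s[7] = 1,  s[8] = 7,  s[9] = 34,  s[10] = 19,  s[11] = 10,  s[12] = 28,  s[13] = 31.
Since s[13] = s[1] = 31, the sequence is eventually periodic: after a pre-period of length 1 it cycles with period 12.
The value 13 first appears (with n ≥ 1) at s[4].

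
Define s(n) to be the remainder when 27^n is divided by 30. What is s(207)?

s(0) = 1, s(1) = 27, s(2) = 9, s(3) = 3, s(4) = 21, s(5) = 27.
Since s(5) = s(1) = 27, the sequence is eventually periodic: after a pre-period of length 1 it cycles with period 4.
For n ≥ 1, s(n) depends only on (n - 1) mod 4. (207 - 1) mod 4 = 2, so s(207) = s(3) = 3.

3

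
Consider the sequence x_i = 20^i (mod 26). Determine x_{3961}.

20

Computing terms: x_0 = 1; x_1 = 20; x_2 = 10; x_3 = 18; x_4 = 22; x_5 = 24; x_6 = 12; x_7 = 6; x_8 = 16; x_9 = 8; x_{10} = 4; x_{11} = 2; x_{12} = 14; x_{13} = 20.
Since x_{13} = x_1 = 20, the sequence is eventually periodic: after a pre-period of length 1 it cycles with period 12.
For i ≥ 1, x_i depends only on (i - 1) mod 12. (3961 - 1) mod 12 = 0, so x_{3961} = x_1 = 20.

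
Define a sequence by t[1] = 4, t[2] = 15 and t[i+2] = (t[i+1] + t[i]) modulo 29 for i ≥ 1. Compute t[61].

Listing terms: t[1] = 4, t[2] = 15, t[3] = 19, t[4] = 5, t[5] = 24, t[6] = 0, t[7] = 24, t[8] = 24, t[9] = 19, t[10] = 14, t[11] = 4, t[12] = 18, t[13] = 22, t[14] = 11, t[15] = 4, t[16] = 15.
The sequence repeats with period 14.
So t[61] = t[1 + ((61-1) mod 14)] = t[5] = 24.

24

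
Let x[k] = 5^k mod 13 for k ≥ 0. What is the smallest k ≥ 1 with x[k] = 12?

2

x[0] = 1,  x[1] = 5,  x[2] = 12,  x[3] = 8,  x[4] = 1.
Since x[4] = x[0] = 1, the sequence is periodic with period 4.
The value 12 first appears (with k ≥ 1) at x[2].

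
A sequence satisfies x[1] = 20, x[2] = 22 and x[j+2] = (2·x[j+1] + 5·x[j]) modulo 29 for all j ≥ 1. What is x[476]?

8

x[1] = 20,  x[2] = 22,  x[3] = 28,  x[4] = 21,  x[5] = 8,  x[6] = 5,  x[7] = 21,  x[8] = 9,  x[9] = 7,  x[10] = 1,  x[11] = 8,  x[12] = 21,  x[13] = 24,  x[14] = 8,  x[15] = 20,  x[16] = 22.
The sequence repeats with period 14.
So x[476] = x[1 + ((476-1) mod 14)] = x[14] = 8.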